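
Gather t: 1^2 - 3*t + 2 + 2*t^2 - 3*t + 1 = 2*t^2 - 6*t + 4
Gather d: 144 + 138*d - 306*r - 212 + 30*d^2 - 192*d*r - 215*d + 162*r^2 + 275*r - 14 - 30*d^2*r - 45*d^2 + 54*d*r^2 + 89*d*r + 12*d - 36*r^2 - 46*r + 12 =d^2*(-30*r - 15) + d*(54*r^2 - 103*r - 65) + 126*r^2 - 77*r - 70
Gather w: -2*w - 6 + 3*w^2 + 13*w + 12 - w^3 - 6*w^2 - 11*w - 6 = -w^3 - 3*w^2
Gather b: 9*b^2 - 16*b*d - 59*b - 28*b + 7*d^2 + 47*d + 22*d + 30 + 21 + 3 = 9*b^2 + b*(-16*d - 87) + 7*d^2 + 69*d + 54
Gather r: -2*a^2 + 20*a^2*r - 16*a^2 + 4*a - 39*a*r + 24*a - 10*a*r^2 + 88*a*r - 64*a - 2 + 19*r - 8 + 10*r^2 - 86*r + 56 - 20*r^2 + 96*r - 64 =-18*a^2 - 36*a + r^2*(-10*a - 10) + r*(20*a^2 + 49*a + 29) - 18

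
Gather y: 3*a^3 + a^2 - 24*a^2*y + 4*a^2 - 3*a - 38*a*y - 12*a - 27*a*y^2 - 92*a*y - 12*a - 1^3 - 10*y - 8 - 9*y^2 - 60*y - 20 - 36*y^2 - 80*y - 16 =3*a^3 + 5*a^2 - 27*a + y^2*(-27*a - 45) + y*(-24*a^2 - 130*a - 150) - 45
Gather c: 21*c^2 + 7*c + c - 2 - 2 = 21*c^2 + 8*c - 4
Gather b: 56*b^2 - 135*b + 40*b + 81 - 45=56*b^2 - 95*b + 36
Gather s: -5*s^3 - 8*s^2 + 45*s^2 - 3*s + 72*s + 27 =-5*s^3 + 37*s^2 + 69*s + 27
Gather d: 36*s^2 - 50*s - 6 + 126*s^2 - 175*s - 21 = 162*s^2 - 225*s - 27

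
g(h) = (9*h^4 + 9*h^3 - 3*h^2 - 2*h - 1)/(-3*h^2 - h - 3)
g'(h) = (6*h + 1)*(9*h^4 + 9*h^3 - 3*h^2 - 2*h - 1)/(-3*h^2 - h - 3)^2 + (36*h^3 + 27*h^2 - 6*h - 2)/(-3*h^2 - h - 3)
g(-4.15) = -39.23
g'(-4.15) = 22.71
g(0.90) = -1.14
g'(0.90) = -5.28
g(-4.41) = -45.34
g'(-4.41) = 24.30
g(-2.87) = -15.21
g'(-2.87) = 14.76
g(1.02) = -1.84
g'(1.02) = -6.31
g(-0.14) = 0.27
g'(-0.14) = 0.23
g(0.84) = -0.84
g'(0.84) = -4.74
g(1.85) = -9.75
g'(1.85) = -12.52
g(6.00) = -115.27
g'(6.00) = -37.99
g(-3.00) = -17.19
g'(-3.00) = 15.59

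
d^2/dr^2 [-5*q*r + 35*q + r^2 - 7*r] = 2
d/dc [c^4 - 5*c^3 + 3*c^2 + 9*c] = 4*c^3 - 15*c^2 + 6*c + 9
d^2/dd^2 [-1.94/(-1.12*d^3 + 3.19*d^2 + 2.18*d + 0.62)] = ((12.3772 - 13.0368*d)*(-1.12*d^3 + 3.19*d^2 + 2.18*d + 0.62) - 1.94*(-6.72*d^2 + 12.76*d + 4.36)*(-3.36*d^2 + 6.38*d + 2.18))/(-1.12*d^3 + 3.19*d^2 + 2.18*d + 0.62)^3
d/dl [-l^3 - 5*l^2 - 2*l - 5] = -3*l^2 - 10*l - 2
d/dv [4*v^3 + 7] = 12*v^2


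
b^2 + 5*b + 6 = (b + 2)*(b + 3)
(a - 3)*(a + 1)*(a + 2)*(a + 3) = a^4 + 3*a^3 - 7*a^2 - 27*a - 18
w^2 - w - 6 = (w - 3)*(w + 2)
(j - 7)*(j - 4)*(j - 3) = j^3 - 14*j^2 + 61*j - 84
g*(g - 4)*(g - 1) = g^3 - 5*g^2 + 4*g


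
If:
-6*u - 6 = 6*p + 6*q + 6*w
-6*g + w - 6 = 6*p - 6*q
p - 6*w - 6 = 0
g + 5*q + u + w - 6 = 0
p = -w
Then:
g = -1/35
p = 6/7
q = 69/35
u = -104/35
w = -6/7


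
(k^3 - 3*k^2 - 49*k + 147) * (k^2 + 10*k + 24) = k^5 + 7*k^4 - 55*k^3 - 415*k^2 + 294*k + 3528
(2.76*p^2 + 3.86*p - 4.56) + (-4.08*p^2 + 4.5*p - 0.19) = -1.32*p^2 + 8.36*p - 4.75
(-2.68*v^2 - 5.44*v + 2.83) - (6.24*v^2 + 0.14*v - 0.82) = -8.92*v^2 - 5.58*v + 3.65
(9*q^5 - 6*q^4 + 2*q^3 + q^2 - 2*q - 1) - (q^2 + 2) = 9*q^5 - 6*q^4 + 2*q^3 - 2*q - 3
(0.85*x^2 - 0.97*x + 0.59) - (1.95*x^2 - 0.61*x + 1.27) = -1.1*x^2 - 0.36*x - 0.68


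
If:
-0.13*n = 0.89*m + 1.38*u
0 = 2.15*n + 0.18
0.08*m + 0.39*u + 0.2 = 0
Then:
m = 1.18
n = -0.08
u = -0.76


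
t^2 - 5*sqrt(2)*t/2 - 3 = (t - 3*sqrt(2))*(t + sqrt(2)/2)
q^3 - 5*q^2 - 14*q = q*(q - 7)*(q + 2)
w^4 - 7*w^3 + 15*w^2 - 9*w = w*(w - 3)^2*(w - 1)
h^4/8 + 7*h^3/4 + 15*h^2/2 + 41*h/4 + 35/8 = (h/4 + 1/4)*(h/2 + 1/2)*(h + 5)*(h + 7)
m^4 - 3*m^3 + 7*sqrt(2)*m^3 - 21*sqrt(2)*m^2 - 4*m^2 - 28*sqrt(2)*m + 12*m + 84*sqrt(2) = (m - 3)*(m - 2)*(m + 2)*(m + 7*sqrt(2))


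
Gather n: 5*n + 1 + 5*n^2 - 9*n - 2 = 5*n^2 - 4*n - 1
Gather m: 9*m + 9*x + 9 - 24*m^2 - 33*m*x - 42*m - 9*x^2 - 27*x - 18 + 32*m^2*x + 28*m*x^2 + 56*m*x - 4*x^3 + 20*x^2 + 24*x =m^2*(32*x - 24) + m*(28*x^2 + 23*x - 33) - 4*x^3 + 11*x^2 + 6*x - 9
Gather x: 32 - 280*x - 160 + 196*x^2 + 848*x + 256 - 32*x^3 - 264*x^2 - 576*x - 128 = -32*x^3 - 68*x^2 - 8*x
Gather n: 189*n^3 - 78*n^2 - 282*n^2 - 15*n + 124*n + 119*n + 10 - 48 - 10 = 189*n^3 - 360*n^2 + 228*n - 48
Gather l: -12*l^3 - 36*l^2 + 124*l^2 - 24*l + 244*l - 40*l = -12*l^3 + 88*l^2 + 180*l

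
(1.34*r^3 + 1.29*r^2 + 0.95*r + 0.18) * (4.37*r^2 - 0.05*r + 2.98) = 5.8558*r^5 + 5.5703*r^4 + 8.0802*r^3 + 4.5833*r^2 + 2.822*r + 0.5364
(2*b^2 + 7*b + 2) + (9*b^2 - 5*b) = 11*b^2 + 2*b + 2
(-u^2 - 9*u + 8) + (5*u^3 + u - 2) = 5*u^3 - u^2 - 8*u + 6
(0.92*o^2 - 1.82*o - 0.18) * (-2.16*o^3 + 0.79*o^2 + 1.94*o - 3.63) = -1.9872*o^5 + 4.658*o^4 + 0.7358*o^3 - 7.0126*o^2 + 6.2574*o + 0.6534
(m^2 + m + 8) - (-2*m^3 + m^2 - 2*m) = 2*m^3 + 3*m + 8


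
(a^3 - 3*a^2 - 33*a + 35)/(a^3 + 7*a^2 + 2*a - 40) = (a^2 - 8*a + 7)/(a^2 + 2*a - 8)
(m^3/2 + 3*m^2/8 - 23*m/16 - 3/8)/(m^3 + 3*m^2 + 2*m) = (8*m^2 - 10*m - 3)/(16*m*(m + 1))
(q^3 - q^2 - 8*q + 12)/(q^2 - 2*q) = q + 1 - 6/q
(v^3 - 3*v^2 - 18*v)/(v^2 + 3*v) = v - 6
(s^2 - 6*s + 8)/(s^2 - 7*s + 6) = (s^2 - 6*s + 8)/(s^2 - 7*s + 6)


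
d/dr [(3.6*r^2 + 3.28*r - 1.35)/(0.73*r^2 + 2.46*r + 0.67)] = (6.4616*r^2 + 6.795*r + 5.5186)/(0.5329*r^4 + 3.5916*r^3 + 7.0298*r^2 + 3.2964*r + 0.4489)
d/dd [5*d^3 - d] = 15*d^2 - 1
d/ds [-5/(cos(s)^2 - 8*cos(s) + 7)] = 10*(4 - cos(s))*sin(s)/(cos(s)^2 - 8*cos(s) + 7)^2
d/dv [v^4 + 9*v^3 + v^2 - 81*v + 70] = 4*v^3 + 27*v^2 + 2*v - 81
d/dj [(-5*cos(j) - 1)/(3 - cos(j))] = 16*sin(j)/(cos(j) - 3)^2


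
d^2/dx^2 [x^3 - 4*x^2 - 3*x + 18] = 6*x - 8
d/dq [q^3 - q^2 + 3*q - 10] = 3*q^2 - 2*q + 3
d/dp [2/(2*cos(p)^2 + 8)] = 4*sin(2*p)/(cos(2*p) + 9)^2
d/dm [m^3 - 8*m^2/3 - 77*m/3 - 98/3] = 3*m^2 - 16*m/3 - 77/3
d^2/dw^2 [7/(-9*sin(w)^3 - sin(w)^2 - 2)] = 7*(729*sin(w)^6 + 99*sin(w)^5 - 968*sin(w)^4 - 306*sin(w)^3 - 14*sin(w)^2 + 108*sin(w) + 4)/(9*sin(w)^3 + sin(w)^2 + 2)^3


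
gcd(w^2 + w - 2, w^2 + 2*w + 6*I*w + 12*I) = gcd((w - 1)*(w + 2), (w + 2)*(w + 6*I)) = w + 2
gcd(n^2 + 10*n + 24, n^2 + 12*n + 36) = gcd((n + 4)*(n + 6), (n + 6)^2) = n + 6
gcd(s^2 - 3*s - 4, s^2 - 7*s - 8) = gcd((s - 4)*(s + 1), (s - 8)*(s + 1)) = s + 1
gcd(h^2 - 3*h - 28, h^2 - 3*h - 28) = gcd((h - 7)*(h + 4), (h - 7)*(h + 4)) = h^2 - 3*h - 28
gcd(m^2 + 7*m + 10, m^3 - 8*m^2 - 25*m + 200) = m + 5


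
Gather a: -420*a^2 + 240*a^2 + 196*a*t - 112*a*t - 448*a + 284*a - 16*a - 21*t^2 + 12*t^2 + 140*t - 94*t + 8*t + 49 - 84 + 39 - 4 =-180*a^2 + a*(84*t - 180) - 9*t^2 + 54*t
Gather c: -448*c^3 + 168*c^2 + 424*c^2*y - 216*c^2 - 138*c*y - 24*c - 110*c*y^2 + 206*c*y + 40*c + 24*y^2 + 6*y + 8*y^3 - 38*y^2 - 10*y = -448*c^3 + c^2*(424*y - 48) + c*(-110*y^2 + 68*y + 16) + 8*y^3 - 14*y^2 - 4*y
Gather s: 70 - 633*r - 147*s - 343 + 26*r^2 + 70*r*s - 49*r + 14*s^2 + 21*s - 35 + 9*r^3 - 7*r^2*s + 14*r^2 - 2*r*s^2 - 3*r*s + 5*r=9*r^3 + 40*r^2 - 677*r + s^2*(14 - 2*r) + s*(-7*r^2 + 67*r - 126) - 308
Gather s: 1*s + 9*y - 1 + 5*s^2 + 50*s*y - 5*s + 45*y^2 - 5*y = 5*s^2 + s*(50*y - 4) + 45*y^2 + 4*y - 1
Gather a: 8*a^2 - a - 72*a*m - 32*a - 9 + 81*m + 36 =8*a^2 + a*(-72*m - 33) + 81*m + 27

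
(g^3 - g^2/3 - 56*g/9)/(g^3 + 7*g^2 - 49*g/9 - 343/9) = g*(3*g - 8)/(3*g^2 + 14*g - 49)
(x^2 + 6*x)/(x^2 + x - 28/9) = 9*x*(x + 6)/(9*x^2 + 9*x - 28)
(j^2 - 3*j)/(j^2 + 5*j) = (j - 3)/(j + 5)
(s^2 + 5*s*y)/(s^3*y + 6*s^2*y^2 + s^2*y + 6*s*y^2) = (s + 5*y)/(y*(s^2 + 6*s*y + s + 6*y))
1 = 1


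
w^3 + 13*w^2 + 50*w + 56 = (w + 2)*(w + 4)*(w + 7)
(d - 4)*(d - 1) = d^2 - 5*d + 4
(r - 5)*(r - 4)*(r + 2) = r^3 - 7*r^2 + 2*r + 40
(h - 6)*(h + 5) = h^2 - h - 30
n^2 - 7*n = n*(n - 7)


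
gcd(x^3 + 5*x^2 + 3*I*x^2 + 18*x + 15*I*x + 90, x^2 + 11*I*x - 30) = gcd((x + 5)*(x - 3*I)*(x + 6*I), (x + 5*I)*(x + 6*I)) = x + 6*I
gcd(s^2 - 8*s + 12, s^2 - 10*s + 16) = s - 2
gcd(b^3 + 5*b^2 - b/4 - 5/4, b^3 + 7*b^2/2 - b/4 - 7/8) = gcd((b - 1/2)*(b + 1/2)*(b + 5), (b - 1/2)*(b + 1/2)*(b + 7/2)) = b^2 - 1/4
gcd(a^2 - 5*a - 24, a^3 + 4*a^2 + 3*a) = a + 3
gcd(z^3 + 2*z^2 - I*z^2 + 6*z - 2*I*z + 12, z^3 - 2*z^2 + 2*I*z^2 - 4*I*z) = z + 2*I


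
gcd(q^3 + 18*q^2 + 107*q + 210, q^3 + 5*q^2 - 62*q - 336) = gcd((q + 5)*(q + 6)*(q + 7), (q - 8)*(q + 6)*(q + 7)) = q^2 + 13*q + 42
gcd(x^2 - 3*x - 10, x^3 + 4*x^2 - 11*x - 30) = x + 2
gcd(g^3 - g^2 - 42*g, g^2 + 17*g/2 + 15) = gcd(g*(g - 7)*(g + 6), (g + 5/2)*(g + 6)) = g + 6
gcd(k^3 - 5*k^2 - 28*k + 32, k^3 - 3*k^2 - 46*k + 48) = k^2 - 9*k + 8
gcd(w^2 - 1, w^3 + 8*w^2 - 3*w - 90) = 1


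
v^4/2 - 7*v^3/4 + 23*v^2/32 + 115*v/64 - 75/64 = (v/2 + 1/2)*(v - 5/2)*(v - 5/4)*(v - 3/4)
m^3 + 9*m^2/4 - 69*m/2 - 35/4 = (m - 5)*(m + 1/4)*(m + 7)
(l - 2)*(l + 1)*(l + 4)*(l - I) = l^4 + 3*l^3 - I*l^3 - 6*l^2 - 3*I*l^2 - 8*l + 6*I*l + 8*I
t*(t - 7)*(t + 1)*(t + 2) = t^4 - 4*t^3 - 19*t^2 - 14*t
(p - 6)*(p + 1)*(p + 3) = p^3 - 2*p^2 - 21*p - 18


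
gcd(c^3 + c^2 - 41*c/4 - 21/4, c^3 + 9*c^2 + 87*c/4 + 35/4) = c^2 + 4*c + 7/4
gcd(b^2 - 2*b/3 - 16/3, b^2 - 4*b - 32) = 1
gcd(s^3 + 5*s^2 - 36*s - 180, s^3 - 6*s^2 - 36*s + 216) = s^2 - 36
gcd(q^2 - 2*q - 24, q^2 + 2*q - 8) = q + 4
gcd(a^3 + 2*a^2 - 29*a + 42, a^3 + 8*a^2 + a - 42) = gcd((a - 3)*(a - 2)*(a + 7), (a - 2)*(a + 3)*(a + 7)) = a^2 + 5*a - 14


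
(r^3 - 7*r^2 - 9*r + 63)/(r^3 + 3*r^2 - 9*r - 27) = (r - 7)/(r + 3)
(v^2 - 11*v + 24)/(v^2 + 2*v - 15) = (v - 8)/(v + 5)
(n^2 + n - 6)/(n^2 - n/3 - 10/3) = 3*(n + 3)/(3*n + 5)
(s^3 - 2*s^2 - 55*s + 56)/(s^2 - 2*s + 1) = (s^2 - s - 56)/(s - 1)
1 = 1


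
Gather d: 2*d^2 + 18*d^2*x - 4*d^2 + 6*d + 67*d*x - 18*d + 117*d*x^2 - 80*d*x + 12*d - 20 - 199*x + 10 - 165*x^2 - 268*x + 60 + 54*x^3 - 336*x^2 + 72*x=d^2*(18*x - 2) + d*(117*x^2 - 13*x) + 54*x^3 - 501*x^2 - 395*x + 50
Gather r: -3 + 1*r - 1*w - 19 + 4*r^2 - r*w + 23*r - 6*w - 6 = 4*r^2 + r*(24 - w) - 7*w - 28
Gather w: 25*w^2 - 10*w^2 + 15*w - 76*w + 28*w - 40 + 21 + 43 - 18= 15*w^2 - 33*w + 6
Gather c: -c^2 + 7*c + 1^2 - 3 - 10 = -c^2 + 7*c - 12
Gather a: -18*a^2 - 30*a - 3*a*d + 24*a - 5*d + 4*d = -18*a^2 + a*(-3*d - 6) - d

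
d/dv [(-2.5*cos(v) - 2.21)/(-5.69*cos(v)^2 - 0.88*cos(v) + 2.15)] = (14.225*cos(v)^2 + 25.1498*cos(v) + 7.3198)*sin(v)/(32.3761*cos(v)^4 + 10.0144*cos(v)^3 - 23.6926*cos(v)^2 - 3.784*cos(v) + 4.6225)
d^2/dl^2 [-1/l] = -2/l^3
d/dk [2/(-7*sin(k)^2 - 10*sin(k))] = 4*(7*sin(k) + 5)*cos(k)/((7*sin(k) + 10)^2*sin(k)^2)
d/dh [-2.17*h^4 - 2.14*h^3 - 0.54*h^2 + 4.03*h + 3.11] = -8.68*h^3 - 6.42*h^2 - 1.08*h + 4.03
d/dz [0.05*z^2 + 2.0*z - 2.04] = 0.1*z + 2.0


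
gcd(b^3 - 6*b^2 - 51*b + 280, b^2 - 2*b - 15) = b - 5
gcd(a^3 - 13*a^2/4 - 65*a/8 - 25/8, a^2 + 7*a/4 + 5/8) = a^2 + 7*a/4 + 5/8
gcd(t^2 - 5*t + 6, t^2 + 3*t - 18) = t - 3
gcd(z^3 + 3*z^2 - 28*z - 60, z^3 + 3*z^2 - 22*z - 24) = z + 6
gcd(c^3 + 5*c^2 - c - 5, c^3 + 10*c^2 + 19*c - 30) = c^2 + 4*c - 5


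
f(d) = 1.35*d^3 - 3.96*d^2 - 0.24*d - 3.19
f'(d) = 4.05*d^2 - 7.92*d - 0.24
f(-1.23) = -11.40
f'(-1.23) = 15.63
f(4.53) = 39.96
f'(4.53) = 46.99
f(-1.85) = -24.85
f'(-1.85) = 28.27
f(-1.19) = -10.79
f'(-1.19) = 14.92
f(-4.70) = -229.70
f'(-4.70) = 126.45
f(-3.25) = -90.58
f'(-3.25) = 68.28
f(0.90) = -5.63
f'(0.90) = -4.09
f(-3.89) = -141.65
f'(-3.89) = 91.85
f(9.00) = 658.04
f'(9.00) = 256.53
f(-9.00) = -1305.94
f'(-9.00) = 399.09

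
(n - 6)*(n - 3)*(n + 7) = n^3 - 2*n^2 - 45*n + 126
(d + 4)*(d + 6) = d^2 + 10*d + 24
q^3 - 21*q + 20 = (q - 4)*(q - 1)*(q + 5)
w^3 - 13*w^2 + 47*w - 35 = (w - 7)*(w - 5)*(w - 1)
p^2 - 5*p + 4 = (p - 4)*(p - 1)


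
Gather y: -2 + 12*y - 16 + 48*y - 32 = 60*y - 50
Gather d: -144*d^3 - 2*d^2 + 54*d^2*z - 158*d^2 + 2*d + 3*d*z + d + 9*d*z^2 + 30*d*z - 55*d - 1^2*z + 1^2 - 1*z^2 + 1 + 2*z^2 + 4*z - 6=-144*d^3 + d^2*(54*z - 160) + d*(9*z^2 + 33*z - 52) + z^2 + 3*z - 4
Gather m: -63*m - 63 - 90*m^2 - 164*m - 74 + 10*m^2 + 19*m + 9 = -80*m^2 - 208*m - 128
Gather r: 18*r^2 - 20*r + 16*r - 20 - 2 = 18*r^2 - 4*r - 22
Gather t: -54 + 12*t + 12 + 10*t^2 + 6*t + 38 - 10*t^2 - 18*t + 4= 0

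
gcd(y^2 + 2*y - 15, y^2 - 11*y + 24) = y - 3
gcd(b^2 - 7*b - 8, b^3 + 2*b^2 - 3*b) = 1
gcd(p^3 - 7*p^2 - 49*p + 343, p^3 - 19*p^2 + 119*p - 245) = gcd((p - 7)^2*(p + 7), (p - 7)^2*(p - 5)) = p^2 - 14*p + 49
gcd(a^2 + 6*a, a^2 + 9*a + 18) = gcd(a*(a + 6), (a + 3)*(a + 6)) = a + 6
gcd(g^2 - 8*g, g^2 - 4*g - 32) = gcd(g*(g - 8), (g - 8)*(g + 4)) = g - 8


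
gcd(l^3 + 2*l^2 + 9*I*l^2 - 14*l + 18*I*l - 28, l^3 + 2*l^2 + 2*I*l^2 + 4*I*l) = l^2 + l*(2 + 2*I) + 4*I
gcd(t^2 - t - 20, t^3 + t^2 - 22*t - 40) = t^2 - t - 20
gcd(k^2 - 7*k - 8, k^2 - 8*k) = k - 8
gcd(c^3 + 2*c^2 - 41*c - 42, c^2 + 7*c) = c + 7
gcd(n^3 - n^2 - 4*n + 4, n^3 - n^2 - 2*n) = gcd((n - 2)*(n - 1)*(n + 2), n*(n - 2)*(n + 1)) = n - 2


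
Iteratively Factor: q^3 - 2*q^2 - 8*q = (q + 2)*(q^2 - 4*q) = (q - 4)*(q + 2)*(q)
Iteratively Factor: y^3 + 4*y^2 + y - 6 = (y - 1)*(y^2 + 5*y + 6) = (y - 1)*(y + 2)*(y + 3)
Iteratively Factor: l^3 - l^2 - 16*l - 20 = (l + 2)*(l^2 - 3*l - 10) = (l + 2)^2*(l - 5)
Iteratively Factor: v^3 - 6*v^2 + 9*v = (v - 3)*(v^2 - 3*v) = v*(v - 3)*(v - 3)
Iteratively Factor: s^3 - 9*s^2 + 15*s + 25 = (s - 5)*(s^2 - 4*s - 5) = (s - 5)*(s + 1)*(s - 5)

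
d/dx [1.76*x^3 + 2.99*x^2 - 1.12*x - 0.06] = 5.28*x^2 + 5.98*x - 1.12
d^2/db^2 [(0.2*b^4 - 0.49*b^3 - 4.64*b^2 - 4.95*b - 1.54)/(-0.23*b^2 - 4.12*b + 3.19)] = (-0.02116*b^6 - 1.13712*b^5 - 19.48884*b^4 + 51.14088*b^3 - 42.147468*b^2 + 60.4644480000001*b + 279.088876)/(0.012167*b^6 + 0.653844*b^5 + 11.206083*b^4 + 51.797464*b^3 - 155.423499*b^2 + 125.776596*b - 32.461759)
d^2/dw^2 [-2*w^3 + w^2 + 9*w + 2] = 2 - 12*w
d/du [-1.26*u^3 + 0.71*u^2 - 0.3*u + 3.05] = -3.78*u^2 + 1.42*u - 0.3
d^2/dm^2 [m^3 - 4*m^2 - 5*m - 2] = 6*m - 8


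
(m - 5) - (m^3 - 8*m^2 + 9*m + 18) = -m^3 + 8*m^2 - 8*m - 23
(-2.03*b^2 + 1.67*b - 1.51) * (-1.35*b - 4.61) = 2.7405*b^3 + 7.1038*b^2 - 5.6602*b + 6.9611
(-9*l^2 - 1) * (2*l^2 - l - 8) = -18*l^4 + 9*l^3 + 70*l^2 + l + 8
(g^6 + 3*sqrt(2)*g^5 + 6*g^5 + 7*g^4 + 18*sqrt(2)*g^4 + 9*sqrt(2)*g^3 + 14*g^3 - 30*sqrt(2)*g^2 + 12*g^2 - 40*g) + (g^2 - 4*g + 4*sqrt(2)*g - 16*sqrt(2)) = g^6 + 3*sqrt(2)*g^5 + 6*g^5 + 7*g^4 + 18*sqrt(2)*g^4 + 9*sqrt(2)*g^3 + 14*g^3 - 30*sqrt(2)*g^2 + 13*g^2 - 44*g + 4*sqrt(2)*g - 16*sqrt(2)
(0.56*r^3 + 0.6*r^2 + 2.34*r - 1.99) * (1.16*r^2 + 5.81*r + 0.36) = 0.6496*r^5 + 3.9496*r^4 + 6.402*r^3 + 11.503*r^2 - 10.7195*r - 0.7164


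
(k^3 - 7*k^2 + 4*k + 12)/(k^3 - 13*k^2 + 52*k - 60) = (k + 1)/(k - 5)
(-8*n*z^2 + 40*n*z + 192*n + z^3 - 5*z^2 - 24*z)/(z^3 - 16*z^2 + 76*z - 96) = (-8*n*z - 24*n + z^2 + 3*z)/(z^2 - 8*z + 12)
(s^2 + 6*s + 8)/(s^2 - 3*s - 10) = (s + 4)/(s - 5)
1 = 1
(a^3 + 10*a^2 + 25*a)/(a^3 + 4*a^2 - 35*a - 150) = a/(a - 6)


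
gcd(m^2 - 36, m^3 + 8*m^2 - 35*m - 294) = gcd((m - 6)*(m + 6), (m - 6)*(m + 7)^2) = m - 6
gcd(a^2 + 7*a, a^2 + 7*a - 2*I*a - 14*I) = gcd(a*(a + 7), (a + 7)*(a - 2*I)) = a + 7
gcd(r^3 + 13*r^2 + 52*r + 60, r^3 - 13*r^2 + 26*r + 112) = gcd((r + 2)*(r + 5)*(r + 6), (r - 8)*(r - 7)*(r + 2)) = r + 2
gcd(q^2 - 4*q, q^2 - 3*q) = q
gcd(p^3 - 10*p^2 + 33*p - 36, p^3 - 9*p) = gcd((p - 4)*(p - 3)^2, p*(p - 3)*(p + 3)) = p - 3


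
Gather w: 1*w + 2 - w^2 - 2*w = -w^2 - w + 2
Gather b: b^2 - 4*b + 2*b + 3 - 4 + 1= b^2 - 2*b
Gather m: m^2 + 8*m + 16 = m^2 + 8*m + 16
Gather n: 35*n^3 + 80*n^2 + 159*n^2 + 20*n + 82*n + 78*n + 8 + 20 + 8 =35*n^3 + 239*n^2 + 180*n + 36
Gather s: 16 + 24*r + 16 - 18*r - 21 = 6*r + 11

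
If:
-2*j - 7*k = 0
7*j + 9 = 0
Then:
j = -9/7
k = 18/49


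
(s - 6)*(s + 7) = s^2 + s - 42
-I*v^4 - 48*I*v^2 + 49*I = (v - 1)*(v - 7*I)*(v + 7*I)*(-I*v - I)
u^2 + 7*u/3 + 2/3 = (u + 1/3)*(u + 2)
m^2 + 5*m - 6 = (m - 1)*(m + 6)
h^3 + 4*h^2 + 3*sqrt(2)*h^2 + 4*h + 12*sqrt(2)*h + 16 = (h + 4)*(h + sqrt(2))*(h + 2*sqrt(2))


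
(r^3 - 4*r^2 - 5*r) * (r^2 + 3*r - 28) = r^5 - r^4 - 45*r^3 + 97*r^2 + 140*r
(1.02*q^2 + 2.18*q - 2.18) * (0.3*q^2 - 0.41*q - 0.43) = 0.306*q^4 + 0.2358*q^3 - 1.9864*q^2 - 0.0436*q + 0.9374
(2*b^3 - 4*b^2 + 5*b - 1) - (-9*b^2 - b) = 2*b^3 + 5*b^2 + 6*b - 1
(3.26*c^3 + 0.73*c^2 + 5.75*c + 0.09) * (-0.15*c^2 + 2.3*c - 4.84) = -0.489*c^5 + 7.3885*c^4 - 14.9619*c^3 + 9.6783*c^2 - 27.623*c - 0.4356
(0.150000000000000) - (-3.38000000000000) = 3.53000000000000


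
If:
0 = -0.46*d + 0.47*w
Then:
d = 1.02173913043478*w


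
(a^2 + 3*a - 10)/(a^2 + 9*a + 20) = (a - 2)/(a + 4)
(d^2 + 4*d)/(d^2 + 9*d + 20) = d/(d + 5)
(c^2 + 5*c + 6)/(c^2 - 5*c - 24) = (c + 2)/(c - 8)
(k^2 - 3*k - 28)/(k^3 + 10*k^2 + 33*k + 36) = (k - 7)/(k^2 + 6*k + 9)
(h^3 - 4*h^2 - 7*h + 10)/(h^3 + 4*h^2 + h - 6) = (h - 5)/(h + 3)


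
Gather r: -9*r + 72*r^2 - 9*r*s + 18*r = 72*r^2 + r*(9 - 9*s)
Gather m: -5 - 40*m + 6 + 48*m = 8*m + 1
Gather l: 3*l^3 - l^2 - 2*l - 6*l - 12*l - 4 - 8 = 3*l^3 - l^2 - 20*l - 12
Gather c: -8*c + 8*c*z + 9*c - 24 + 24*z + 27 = c*(8*z + 1) + 24*z + 3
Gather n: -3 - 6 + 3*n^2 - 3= 3*n^2 - 12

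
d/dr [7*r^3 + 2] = 21*r^2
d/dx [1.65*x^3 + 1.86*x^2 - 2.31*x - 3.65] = 4.95*x^2 + 3.72*x - 2.31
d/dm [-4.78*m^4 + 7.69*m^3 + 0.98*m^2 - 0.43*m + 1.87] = -19.12*m^3 + 23.07*m^2 + 1.96*m - 0.43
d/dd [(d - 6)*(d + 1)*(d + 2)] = 3*d^2 - 6*d - 16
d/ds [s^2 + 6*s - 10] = 2*s + 6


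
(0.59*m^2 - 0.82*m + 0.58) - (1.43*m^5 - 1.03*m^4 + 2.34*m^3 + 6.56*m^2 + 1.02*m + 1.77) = -1.43*m^5 + 1.03*m^4 - 2.34*m^3 - 5.97*m^2 - 1.84*m - 1.19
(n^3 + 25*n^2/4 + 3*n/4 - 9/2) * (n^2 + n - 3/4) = n^5 + 29*n^4/4 + 25*n^3/4 - 135*n^2/16 - 81*n/16 + 27/8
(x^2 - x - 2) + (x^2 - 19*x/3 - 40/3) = 2*x^2 - 22*x/3 - 46/3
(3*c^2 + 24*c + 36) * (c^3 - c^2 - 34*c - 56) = 3*c^5 + 21*c^4 - 90*c^3 - 1020*c^2 - 2568*c - 2016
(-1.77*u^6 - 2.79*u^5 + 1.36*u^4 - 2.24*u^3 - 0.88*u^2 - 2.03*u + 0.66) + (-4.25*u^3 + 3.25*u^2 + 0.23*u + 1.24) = -1.77*u^6 - 2.79*u^5 + 1.36*u^4 - 6.49*u^3 + 2.37*u^2 - 1.8*u + 1.9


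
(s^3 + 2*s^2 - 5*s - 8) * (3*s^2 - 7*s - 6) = 3*s^5 - s^4 - 35*s^3 - s^2 + 86*s + 48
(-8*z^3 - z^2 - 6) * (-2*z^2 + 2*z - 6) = 16*z^5 - 14*z^4 + 46*z^3 + 18*z^2 - 12*z + 36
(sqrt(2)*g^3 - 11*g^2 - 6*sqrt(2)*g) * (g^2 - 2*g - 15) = sqrt(2)*g^5 - 11*g^4 - 2*sqrt(2)*g^4 - 21*sqrt(2)*g^3 + 22*g^3 + 12*sqrt(2)*g^2 + 165*g^2 + 90*sqrt(2)*g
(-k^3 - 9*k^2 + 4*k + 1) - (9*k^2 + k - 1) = -k^3 - 18*k^2 + 3*k + 2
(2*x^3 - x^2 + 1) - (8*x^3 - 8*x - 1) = -6*x^3 - x^2 + 8*x + 2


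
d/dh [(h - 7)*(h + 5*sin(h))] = h + (h - 7)*(5*cos(h) + 1) + 5*sin(h)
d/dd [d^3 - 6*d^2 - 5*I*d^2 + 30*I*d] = 3*d^2 - 12*d - 10*I*d + 30*I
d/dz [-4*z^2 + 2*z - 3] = 2 - 8*z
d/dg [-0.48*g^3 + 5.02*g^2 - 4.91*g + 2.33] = -1.44*g^2 + 10.04*g - 4.91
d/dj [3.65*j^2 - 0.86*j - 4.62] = 7.3*j - 0.86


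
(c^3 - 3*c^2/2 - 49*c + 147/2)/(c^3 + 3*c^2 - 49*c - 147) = (c - 3/2)/(c + 3)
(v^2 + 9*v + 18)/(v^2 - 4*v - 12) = (v^2 + 9*v + 18)/(v^2 - 4*v - 12)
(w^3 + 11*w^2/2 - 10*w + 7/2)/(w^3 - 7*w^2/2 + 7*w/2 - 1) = (w + 7)/(w - 2)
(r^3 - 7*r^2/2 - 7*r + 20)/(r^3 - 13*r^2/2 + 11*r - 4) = (2*r + 5)/(2*r - 1)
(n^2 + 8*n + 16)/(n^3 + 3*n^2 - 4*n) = (n + 4)/(n*(n - 1))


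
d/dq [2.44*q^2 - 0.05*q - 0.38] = 4.88*q - 0.05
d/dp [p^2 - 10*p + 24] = 2*p - 10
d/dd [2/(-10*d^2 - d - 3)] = 2*(20*d + 1)/(10*d^2 + d + 3)^2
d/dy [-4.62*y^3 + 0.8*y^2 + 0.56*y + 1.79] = -13.86*y^2 + 1.6*y + 0.56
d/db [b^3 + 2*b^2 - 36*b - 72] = 3*b^2 + 4*b - 36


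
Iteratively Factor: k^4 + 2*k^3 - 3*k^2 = (k)*(k^3 + 2*k^2 - 3*k) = k*(k + 3)*(k^2 - k) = k*(k - 1)*(k + 3)*(k)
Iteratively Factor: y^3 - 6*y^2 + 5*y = (y)*(y^2 - 6*y + 5) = y*(y - 5)*(y - 1)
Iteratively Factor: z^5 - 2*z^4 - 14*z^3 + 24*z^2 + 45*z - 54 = (z + 2)*(z^4 - 4*z^3 - 6*z^2 + 36*z - 27) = (z + 2)*(z + 3)*(z^3 - 7*z^2 + 15*z - 9) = (z - 1)*(z + 2)*(z + 3)*(z^2 - 6*z + 9) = (z - 3)*(z - 1)*(z + 2)*(z + 3)*(z - 3)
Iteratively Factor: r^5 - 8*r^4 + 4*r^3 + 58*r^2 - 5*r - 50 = (r - 5)*(r^4 - 3*r^3 - 11*r^2 + 3*r + 10) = (r - 5)*(r + 1)*(r^3 - 4*r^2 - 7*r + 10) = (r - 5)*(r + 1)*(r + 2)*(r^2 - 6*r + 5) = (r - 5)^2*(r + 1)*(r + 2)*(r - 1)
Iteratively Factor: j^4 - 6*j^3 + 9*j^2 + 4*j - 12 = (j + 1)*(j^3 - 7*j^2 + 16*j - 12) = (j - 2)*(j + 1)*(j^2 - 5*j + 6) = (j - 3)*(j - 2)*(j + 1)*(j - 2)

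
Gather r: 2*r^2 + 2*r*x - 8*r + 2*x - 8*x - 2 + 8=2*r^2 + r*(2*x - 8) - 6*x + 6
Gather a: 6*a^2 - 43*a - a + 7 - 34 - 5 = 6*a^2 - 44*a - 32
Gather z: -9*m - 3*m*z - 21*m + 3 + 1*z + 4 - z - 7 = -3*m*z - 30*m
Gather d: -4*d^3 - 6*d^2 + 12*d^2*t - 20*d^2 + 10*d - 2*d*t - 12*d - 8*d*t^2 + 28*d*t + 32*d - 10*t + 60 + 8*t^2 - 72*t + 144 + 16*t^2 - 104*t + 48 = -4*d^3 + d^2*(12*t - 26) + d*(-8*t^2 + 26*t + 30) + 24*t^2 - 186*t + 252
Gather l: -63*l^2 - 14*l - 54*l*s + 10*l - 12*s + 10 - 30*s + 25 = -63*l^2 + l*(-54*s - 4) - 42*s + 35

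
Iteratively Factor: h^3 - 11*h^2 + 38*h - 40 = (h - 2)*(h^2 - 9*h + 20) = (h - 4)*(h - 2)*(h - 5)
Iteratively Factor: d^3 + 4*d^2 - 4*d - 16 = (d + 4)*(d^2 - 4) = (d - 2)*(d + 4)*(d + 2)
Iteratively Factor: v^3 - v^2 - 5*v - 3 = (v - 3)*(v^2 + 2*v + 1) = (v - 3)*(v + 1)*(v + 1)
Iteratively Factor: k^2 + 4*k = (k + 4)*(k)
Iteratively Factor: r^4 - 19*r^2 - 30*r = (r + 3)*(r^3 - 3*r^2 - 10*r) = (r + 2)*(r + 3)*(r^2 - 5*r) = r*(r + 2)*(r + 3)*(r - 5)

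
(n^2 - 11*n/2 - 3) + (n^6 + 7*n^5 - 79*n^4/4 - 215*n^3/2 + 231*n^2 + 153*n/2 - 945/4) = n^6 + 7*n^5 - 79*n^4/4 - 215*n^3/2 + 232*n^2 + 71*n - 957/4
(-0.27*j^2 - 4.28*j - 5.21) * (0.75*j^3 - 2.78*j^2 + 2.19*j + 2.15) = -0.2025*j^5 - 2.4594*j^4 + 7.3996*j^3 + 4.5301*j^2 - 20.6119*j - 11.2015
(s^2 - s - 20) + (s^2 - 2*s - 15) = 2*s^2 - 3*s - 35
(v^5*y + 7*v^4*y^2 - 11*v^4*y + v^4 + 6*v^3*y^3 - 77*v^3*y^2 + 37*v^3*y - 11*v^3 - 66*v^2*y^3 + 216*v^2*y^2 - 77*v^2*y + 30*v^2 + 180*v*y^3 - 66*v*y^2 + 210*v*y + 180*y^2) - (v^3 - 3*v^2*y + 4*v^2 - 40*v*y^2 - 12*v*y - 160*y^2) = v^5*y + 7*v^4*y^2 - 11*v^4*y + v^4 + 6*v^3*y^3 - 77*v^3*y^2 + 37*v^3*y - 12*v^3 - 66*v^2*y^3 + 216*v^2*y^2 - 74*v^2*y + 26*v^2 + 180*v*y^3 - 26*v*y^2 + 222*v*y + 340*y^2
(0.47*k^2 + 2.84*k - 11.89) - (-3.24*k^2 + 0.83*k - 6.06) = 3.71*k^2 + 2.01*k - 5.83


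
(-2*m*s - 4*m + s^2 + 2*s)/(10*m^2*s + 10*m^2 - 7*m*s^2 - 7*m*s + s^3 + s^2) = (s + 2)/(-5*m*s - 5*m + s^2 + s)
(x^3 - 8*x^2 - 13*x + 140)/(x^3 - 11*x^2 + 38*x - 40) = (x^2 - 3*x - 28)/(x^2 - 6*x + 8)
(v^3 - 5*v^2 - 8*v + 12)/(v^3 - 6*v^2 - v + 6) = (v + 2)/(v + 1)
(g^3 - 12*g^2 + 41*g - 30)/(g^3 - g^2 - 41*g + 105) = (g^2 - 7*g + 6)/(g^2 + 4*g - 21)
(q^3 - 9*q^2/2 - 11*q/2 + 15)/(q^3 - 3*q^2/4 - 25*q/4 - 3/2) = 2*(2*q^2 - 13*q + 15)/(4*q^2 - 11*q - 3)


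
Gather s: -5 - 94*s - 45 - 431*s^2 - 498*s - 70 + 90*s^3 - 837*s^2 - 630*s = 90*s^3 - 1268*s^2 - 1222*s - 120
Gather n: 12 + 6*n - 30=6*n - 18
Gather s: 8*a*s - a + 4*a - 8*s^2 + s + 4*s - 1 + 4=3*a - 8*s^2 + s*(8*a + 5) + 3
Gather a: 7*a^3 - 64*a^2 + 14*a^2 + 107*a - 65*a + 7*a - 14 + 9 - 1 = 7*a^3 - 50*a^2 + 49*a - 6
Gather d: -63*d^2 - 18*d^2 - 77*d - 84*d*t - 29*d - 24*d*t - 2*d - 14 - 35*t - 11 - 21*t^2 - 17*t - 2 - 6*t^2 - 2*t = -81*d^2 + d*(-108*t - 108) - 27*t^2 - 54*t - 27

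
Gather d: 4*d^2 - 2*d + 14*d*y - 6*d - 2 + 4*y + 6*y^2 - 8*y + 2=4*d^2 + d*(14*y - 8) + 6*y^2 - 4*y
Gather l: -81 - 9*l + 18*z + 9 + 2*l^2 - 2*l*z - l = 2*l^2 + l*(-2*z - 10) + 18*z - 72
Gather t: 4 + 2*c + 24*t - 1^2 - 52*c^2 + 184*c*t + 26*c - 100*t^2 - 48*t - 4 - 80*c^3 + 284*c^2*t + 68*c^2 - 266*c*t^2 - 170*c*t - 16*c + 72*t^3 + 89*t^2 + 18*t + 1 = -80*c^3 + 16*c^2 + 12*c + 72*t^3 + t^2*(-266*c - 11) + t*(284*c^2 + 14*c - 6)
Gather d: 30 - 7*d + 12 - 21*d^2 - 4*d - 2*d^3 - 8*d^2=-2*d^3 - 29*d^2 - 11*d + 42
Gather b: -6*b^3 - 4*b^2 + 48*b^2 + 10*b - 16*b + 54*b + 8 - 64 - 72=-6*b^3 + 44*b^2 + 48*b - 128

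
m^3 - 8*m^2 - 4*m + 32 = (m - 8)*(m - 2)*(m + 2)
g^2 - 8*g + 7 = (g - 7)*(g - 1)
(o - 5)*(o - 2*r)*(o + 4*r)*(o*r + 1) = o^4*r + 2*o^3*r^2 - 5*o^3*r + o^3 - 8*o^2*r^3 - 10*o^2*r^2 + 2*o^2*r - 5*o^2 + 40*o*r^3 - 8*o*r^2 - 10*o*r + 40*r^2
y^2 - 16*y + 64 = (y - 8)^2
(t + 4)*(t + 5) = t^2 + 9*t + 20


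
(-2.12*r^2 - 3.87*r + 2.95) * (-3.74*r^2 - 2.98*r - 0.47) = 7.9288*r^4 + 20.7914*r^3 + 1.496*r^2 - 6.9721*r - 1.3865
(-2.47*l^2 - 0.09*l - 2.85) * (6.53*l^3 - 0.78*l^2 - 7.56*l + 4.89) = -16.1291*l^5 + 1.3389*l^4 + 0.132899999999999*l^3 - 9.1749*l^2 + 21.1059*l - 13.9365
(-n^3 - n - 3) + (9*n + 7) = -n^3 + 8*n + 4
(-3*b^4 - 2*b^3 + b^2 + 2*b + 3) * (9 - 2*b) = 6*b^5 - 23*b^4 - 20*b^3 + 5*b^2 + 12*b + 27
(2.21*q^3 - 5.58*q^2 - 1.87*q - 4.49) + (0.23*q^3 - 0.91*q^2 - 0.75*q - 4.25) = 2.44*q^3 - 6.49*q^2 - 2.62*q - 8.74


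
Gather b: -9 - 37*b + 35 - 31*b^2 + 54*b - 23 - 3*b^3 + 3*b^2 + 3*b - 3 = -3*b^3 - 28*b^2 + 20*b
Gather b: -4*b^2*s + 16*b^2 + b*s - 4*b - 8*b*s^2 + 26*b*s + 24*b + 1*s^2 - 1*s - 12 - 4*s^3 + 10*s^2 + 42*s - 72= b^2*(16 - 4*s) + b*(-8*s^2 + 27*s + 20) - 4*s^3 + 11*s^2 + 41*s - 84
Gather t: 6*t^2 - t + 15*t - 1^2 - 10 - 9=6*t^2 + 14*t - 20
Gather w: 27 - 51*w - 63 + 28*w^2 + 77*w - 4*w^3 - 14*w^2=-4*w^3 + 14*w^2 + 26*w - 36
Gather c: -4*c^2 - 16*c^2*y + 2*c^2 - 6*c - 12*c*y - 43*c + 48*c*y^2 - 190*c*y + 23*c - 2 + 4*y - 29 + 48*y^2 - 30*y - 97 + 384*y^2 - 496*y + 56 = c^2*(-16*y - 2) + c*(48*y^2 - 202*y - 26) + 432*y^2 - 522*y - 72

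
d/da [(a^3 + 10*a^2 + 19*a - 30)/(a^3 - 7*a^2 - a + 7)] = (-17*a^2 - 74*a + 103)/(a^4 - 12*a^3 + 22*a^2 + 84*a + 49)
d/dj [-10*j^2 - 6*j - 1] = -20*j - 6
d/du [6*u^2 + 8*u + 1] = 12*u + 8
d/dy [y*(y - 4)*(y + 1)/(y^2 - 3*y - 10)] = (y^4 - 6*y^3 - 17*y^2 + 60*y + 40)/(y^4 - 6*y^3 - 11*y^2 + 60*y + 100)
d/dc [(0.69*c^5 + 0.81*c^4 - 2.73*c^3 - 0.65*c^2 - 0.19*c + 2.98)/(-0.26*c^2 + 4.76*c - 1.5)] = (-0.5382*c^6 + 12.7164*c^5 + 7.1016*c^4 - 30.8496*c^3 + 9.1416*c^2 + 3.4996*c - 13.8998)/(0.0676*c^4 - 2.4752*c^3 + 23.4376*c^2 - 14.28*c + 2.25)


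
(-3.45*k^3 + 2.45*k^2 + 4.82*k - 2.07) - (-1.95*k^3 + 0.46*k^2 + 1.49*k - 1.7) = -1.5*k^3 + 1.99*k^2 + 3.33*k - 0.37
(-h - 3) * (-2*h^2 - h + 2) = 2*h^3 + 7*h^2 + h - 6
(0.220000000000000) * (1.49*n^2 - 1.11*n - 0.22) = 0.3278*n^2 - 0.2442*n - 0.0484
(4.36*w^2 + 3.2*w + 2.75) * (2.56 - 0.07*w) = -0.3052*w^3 + 10.9376*w^2 + 7.9995*w + 7.04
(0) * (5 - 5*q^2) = 0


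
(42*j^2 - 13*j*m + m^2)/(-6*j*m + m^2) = (-7*j + m)/m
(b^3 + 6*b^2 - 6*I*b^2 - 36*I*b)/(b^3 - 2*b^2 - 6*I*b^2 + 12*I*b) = (b + 6)/(b - 2)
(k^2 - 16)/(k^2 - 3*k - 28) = (k - 4)/(k - 7)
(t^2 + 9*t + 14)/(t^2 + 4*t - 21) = (t + 2)/(t - 3)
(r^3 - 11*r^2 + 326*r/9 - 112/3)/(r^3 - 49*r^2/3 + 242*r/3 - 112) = (r - 8/3)/(r - 8)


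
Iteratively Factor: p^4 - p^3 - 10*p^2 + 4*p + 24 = (p - 3)*(p^3 + 2*p^2 - 4*p - 8) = (p - 3)*(p - 2)*(p^2 + 4*p + 4) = (p - 3)*(p - 2)*(p + 2)*(p + 2)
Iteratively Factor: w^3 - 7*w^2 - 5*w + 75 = (w - 5)*(w^2 - 2*w - 15) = (w - 5)^2*(w + 3)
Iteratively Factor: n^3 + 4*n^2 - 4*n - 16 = (n - 2)*(n^2 + 6*n + 8) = (n - 2)*(n + 4)*(n + 2)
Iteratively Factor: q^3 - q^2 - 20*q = (q + 4)*(q^2 - 5*q) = (q - 5)*(q + 4)*(q)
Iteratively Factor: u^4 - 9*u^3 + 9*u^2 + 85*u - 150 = (u - 5)*(u^3 - 4*u^2 - 11*u + 30) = (u - 5)*(u - 2)*(u^2 - 2*u - 15) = (u - 5)*(u - 2)*(u + 3)*(u - 5)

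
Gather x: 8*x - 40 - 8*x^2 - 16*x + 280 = -8*x^2 - 8*x + 240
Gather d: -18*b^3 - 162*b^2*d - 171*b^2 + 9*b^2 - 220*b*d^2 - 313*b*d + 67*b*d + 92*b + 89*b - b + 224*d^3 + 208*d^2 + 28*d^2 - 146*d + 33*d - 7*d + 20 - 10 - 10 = -18*b^3 - 162*b^2 + 180*b + 224*d^3 + d^2*(236 - 220*b) + d*(-162*b^2 - 246*b - 120)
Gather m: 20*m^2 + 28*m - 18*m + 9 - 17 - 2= 20*m^2 + 10*m - 10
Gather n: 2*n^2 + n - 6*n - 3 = 2*n^2 - 5*n - 3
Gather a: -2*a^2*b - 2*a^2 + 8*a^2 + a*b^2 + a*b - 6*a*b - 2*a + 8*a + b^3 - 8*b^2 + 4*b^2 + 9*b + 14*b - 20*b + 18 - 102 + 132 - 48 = a^2*(6 - 2*b) + a*(b^2 - 5*b + 6) + b^3 - 4*b^2 + 3*b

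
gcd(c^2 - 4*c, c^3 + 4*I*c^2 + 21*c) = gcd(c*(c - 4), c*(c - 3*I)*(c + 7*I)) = c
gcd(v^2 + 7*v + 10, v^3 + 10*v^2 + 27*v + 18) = 1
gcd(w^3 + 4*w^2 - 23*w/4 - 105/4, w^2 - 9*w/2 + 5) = w - 5/2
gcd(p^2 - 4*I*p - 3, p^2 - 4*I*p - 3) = p^2 - 4*I*p - 3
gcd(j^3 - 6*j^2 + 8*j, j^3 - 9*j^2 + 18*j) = j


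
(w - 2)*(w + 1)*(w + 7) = w^3 + 6*w^2 - 9*w - 14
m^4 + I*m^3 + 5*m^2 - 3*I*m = m*(m - I)^2*(m + 3*I)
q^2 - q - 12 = (q - 4)*(q + 3)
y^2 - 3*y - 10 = (y - 5)*(y + 2)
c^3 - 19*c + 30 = (c - 3)*(c - 2)*(c + 5)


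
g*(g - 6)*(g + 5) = g^3 - g^2 - 30*g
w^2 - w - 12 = (w - 4)*(w + 3)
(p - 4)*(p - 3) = p^2 - 7*p + 12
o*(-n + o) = -n*o + o^2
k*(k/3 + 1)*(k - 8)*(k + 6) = k^4/3 + k^3/3 - 18*k^2 - 48*k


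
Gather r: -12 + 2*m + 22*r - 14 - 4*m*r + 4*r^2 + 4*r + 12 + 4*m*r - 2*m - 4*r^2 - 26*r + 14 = 0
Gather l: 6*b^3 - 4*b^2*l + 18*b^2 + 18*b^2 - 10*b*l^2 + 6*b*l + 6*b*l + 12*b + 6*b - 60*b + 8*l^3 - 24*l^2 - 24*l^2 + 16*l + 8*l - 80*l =6*b^3 + 36*b^2 - 42*b + 8*l^3 + l^2*(-10*b - 48) + l*(-4*b^2 + 12*b - 56)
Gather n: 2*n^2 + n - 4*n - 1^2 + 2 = 2*n^2 - 3*n + 1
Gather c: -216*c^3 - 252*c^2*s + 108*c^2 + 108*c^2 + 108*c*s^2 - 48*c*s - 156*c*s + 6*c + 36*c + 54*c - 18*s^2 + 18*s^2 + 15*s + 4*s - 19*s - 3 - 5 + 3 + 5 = -216*c^3 + c^2*(216 - 252*s) + c*(108*s^2 - 204*s + 96)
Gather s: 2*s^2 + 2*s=2*s^2 + 2*s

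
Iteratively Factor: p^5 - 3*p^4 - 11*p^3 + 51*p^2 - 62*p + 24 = (p - 3)*(p^4 - 11*p^2 + 18*p - 8) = (p - 3)*(p + 4)*(p^3 - 4*p^2 + 5*p - 2) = (p - 3)*(p - 2)*(p + 4)*(p^2 - 2*p + 1) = (p - 3)*(p - 2)*(p - 1)*(p + 4)*(p - 1)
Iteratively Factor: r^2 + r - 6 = (r - 2)*(r + 3)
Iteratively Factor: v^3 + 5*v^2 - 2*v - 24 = (v + 4)*(v^2 + v - 6) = (v - 2)*(v + 4)*(v + 3)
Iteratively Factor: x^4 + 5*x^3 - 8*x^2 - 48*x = (x - 3)*(x^3 + 8*x^2 + 16*x) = x*(x - 3)*(x^2 + 8*x + 16) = x*(x - 3)*(x + 4)*(x + 4)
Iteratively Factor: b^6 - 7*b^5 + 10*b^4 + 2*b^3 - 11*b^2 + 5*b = (b + 1)*(b^5 - 8*b^4 + 18*b^3 - 16*b^2 + 5*b) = (b - 1)*(b + 1)*(b^4 - 7*b^3 + 11*b^2 - 5*b) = (b - 1)^2*(b + 1)*(b^3 - 6*b^2 + 5*b) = b*(b - 1)^2*(b + 1)*(b^2 - 6*b + 5) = b*(b - 5)*(b - 1)^2*(b + 1)*(b - 1)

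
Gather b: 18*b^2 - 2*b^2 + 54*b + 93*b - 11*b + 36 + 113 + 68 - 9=16*b^2 + 136*b + 208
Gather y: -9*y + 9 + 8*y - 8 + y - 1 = 0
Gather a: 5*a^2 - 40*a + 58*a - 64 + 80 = 5*a^2 + 18*a + 16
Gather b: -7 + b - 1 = b - 8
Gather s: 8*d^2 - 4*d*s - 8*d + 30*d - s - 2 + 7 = 8*d^2 + 22*d + s*(-4*d - 1) + 5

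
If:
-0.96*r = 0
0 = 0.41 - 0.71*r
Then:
No Solution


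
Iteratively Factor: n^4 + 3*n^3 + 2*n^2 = (n)*(n^3 + 3*n^2 + 2*n) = n^2*(n^2 + 3*n + 2) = n^2*(n + 2)*(n + 1)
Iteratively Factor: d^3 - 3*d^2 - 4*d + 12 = (d - 3)*(d^2 - 4) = (d - 3)*(d + 2)*(d - 2)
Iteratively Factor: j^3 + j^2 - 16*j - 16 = (j + 1)*(j^2 - 16) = (j + 1)*(j + 4)*(j - 4)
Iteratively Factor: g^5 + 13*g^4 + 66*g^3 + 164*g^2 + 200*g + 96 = (g + 3)*(g^4 + 10*g^3 + 36*g^2 + 56*g + 32) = (g + 2)*(g + 3)*(g^3 + 8*g^2 + 20*g + 16) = (g + 2)*(g + 3)*(g + 4)*(g^2 + 4*g + 4) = (g + 2)^2*(g + 3)*(g + 4)*(g + 2)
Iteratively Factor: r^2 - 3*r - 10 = (r - 5)*(r + 2)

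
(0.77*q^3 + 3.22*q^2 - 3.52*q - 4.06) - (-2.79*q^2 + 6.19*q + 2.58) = 0.77*q^3 + 6.01*q^2 - 9.71*q - 6.64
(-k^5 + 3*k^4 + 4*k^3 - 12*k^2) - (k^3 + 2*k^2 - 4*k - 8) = -k^5 + 3*k^4 + 3*k^3 - 14*k^2 + 4*k + 8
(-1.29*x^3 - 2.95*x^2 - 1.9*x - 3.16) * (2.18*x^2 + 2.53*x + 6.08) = -2.8122*x^5 - 9.6947*x^4 - 19.4487*x^3 - 29.6318*x^2 - 19.5468*x - 19.2128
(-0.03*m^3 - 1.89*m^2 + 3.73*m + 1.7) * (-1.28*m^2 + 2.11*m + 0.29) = 0.0384*m^5 + 2.3559*m^4 - 8.771*m^3 + 5.1462*m^2 + 4.6687*m + 0.493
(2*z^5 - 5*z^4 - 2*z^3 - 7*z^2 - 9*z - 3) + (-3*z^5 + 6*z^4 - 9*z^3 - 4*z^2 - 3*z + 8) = -z^5 + z^4 - 11*z^3 - 11*z^2 - 12*z + 5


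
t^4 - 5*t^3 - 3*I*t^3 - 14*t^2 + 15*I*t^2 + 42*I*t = t*(t - 7)*(t + 2)*(t - 3*I)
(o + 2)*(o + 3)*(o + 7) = o^3 + 12*o^2 + 41*o + 42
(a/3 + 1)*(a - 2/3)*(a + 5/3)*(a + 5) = a^4/3 + 3*a^3 + 197*a^2/27 + 55*a/27 - 50/9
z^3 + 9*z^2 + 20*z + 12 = (z + 1)*(z + 2)*(z + 6)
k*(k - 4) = k^2 - 4*k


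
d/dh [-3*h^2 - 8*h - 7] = -6*h - 8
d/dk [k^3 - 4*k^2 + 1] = k*(3*k - 8)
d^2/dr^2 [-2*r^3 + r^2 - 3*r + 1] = 2 - 12*r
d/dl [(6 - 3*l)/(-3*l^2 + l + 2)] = 3*(3*l^2 - l - (l - 2)*(6*l - 1) - 2)/(-3*l^2 + l + 2)^2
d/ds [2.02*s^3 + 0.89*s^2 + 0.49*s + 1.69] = 6.06*s^2 + 1.78*s + 0.49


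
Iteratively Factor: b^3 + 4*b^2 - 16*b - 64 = (b + 4)*(b^2 - 16) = (b + 4)^2*(b - 4)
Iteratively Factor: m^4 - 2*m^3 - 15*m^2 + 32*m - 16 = (m - 1)*(m^3 - m^2 - 16*m + 16) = (m - 4)*(m - 1)*(m^2 + 3*m - 4) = (m - 4)*(m - 1)^2*(m + 4)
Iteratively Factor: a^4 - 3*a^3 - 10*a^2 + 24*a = (a + 3)*(a^3 - 6*a^2 + 8*a) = (a - 4)*(a + 3)*(a^2 - 2*a) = (a - 4)*(a - 2)*(a + 3)*(a)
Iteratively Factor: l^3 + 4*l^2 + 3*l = (l + 3)*(l^2 + l) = (l + 1)*(l + 3)*(l)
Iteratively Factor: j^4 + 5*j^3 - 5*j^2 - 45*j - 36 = (j + 4)*(j^3 + j^2 - 9*j - 9) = (j + 3)*(j + 4)*(j^2 - 2*j - 3) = (j + 1)*(j + 3)*(j + 4)*(j - 3)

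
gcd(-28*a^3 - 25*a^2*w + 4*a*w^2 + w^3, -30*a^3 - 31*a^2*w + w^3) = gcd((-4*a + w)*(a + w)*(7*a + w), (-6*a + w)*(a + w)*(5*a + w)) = a + w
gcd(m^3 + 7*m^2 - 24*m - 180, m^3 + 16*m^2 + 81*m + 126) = m + 6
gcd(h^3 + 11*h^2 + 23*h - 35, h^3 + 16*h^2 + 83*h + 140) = h^2 + 12*h + 35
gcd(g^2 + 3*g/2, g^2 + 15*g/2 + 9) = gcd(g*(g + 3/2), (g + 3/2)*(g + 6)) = g + 3/2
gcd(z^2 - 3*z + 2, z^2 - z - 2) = z - 2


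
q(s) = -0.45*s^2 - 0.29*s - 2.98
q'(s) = -0.9*s - 0.29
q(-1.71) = -3.80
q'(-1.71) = 1.25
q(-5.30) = -14.08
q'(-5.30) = 4.48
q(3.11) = -8.23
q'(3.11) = -3.09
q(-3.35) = -7.06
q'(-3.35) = 2.72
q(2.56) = -6.67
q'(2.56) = -2.59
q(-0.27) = -2.93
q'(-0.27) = -0.05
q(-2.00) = -4.20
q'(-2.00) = 1.51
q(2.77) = -7.24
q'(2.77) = -2.78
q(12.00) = -71.26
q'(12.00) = -11.09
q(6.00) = -20.92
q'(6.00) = -5.69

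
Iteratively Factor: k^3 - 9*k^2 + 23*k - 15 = (k - 1)*(k^2 - 8*k + 15) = (k - 3)*(k - 1)*(k - 5)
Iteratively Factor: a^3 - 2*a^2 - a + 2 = (a - 1)*(a^2 - a - 2) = (a - 1)*(a + 1)*(a - 2)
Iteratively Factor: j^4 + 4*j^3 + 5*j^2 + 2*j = (j + 1)*(j^3 + 3*j^2 + 2*j) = (j + 1)^2*(j^2 + 2*j) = (j + 1)^2*(j + 2)*(j)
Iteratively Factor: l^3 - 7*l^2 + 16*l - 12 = (l - 2)*(l^2 - 5*l + 6) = (l - 2)^2*(l - 3)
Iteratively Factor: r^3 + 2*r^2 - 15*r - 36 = (r + 3)*(r^2 - r - 12) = (r + 3)^2*(r - 4)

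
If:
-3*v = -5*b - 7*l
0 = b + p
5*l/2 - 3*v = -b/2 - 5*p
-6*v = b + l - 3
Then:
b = -9/62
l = 19/62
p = 9/62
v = 44/93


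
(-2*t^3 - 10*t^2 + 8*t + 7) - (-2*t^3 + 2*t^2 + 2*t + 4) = -12*t^2 + 6*t + 3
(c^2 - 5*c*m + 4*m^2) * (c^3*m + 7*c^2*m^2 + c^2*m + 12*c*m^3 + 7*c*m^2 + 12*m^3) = c^5*m + 2*c^4*m^2 + c^4*m - 19*c^3*m^3 + 2*c^3*m^2 - 32*c^2*m^4 - 19*c^2*m^3 + 48*c*m^5 - 32*c*m^4 + 48*m^5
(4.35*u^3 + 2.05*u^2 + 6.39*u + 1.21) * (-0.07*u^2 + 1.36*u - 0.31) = -0.3045*u^5 + 5.7725*u^4 + 0.9922*u^3 + 7.9702*u^2 - 0.3353*u - 0.3751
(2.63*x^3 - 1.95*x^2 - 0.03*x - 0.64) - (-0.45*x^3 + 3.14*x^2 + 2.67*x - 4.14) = 3.08*x^3 - 5.09*x^2 - 2.7*x + 3.5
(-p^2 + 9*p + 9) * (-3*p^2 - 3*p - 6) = 3*p^4 - 24*p^3 - 48*p^2 - 81*p - 54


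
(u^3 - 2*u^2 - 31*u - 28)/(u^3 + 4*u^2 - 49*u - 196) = (u + 1)/(u + 7)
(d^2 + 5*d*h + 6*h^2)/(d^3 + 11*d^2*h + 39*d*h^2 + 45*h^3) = (d + 2*h)/(d^2 + 8*d*h + 15*h^2)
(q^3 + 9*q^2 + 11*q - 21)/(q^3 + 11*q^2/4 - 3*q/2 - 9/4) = 4*(q + 7)/(4*q + 3)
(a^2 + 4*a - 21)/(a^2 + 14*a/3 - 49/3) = 3*(a - 3)/(3*a - 7)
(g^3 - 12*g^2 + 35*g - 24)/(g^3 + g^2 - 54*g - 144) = (g^2 - 4*g + 3)/(g^2 + 9*g + 18)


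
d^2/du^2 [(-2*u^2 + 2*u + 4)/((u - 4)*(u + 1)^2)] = 4*(-u^3 + 6*u^2 - 30*u + 38)/(u^6 - 9*u^5 + 15*u^4 + 45*u^3 - 60*u^2 - 144*u - 64)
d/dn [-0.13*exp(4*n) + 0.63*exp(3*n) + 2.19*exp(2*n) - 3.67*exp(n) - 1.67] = (-0.52*exp(3*n) + 1.89*exp(2*n) + 4.38*exp(n) - 3.67)*exp(n)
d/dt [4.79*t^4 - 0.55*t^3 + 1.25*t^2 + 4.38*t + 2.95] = 19.16*t^3 - 1.65*t^2 + 2.5*t + 4.38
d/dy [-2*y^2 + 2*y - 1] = 2 - 4*y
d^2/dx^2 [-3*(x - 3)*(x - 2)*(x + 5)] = -18*x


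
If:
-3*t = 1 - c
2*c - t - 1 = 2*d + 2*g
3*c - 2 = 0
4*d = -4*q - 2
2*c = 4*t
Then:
No Solution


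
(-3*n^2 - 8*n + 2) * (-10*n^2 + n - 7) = 30*n^4 + 77*n^3 - 7*n^2 + 58*n - 14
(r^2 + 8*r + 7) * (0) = 0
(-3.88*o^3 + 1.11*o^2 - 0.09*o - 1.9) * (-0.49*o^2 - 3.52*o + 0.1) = 1.9012*o^5 + 13.1137*o^4 - 4.2511*o^3 + 1.3588*o^2 + 6.679*o - 0.19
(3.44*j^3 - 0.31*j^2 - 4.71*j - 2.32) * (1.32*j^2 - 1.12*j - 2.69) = 4.5408*j^5 - 4.262*j^4 - 15.1236*j^3 + 3.0467*j^2 + 15.2683*j + 6.2408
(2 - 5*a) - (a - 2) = 4 - 6*a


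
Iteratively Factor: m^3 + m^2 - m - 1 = (m + 1)*(m^2 - 1) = (m + 1)^2*(m - 1)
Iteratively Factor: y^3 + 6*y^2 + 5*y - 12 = (y - 1)*(y^2 + 7*y + 12) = (y - 1)*(y + 3)*(y + 4)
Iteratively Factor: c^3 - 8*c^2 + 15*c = (c - 3)*(c^2 - 5*c) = (c - 5)*(c - 3)*(c)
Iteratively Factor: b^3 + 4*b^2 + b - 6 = (b + 2)*(b^2 + 2*b - 3) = (b - 1)*(b + 2)*(b + 3)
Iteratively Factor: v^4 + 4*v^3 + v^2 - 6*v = (v)*(v^3 + 4*v^2 + v - 6) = v*(v - 1)*(v^2 + 5*v + 6) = v*(v - 1)*(v + 2)*(v + 3)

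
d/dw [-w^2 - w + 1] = -2*w - 1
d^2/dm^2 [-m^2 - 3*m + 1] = -2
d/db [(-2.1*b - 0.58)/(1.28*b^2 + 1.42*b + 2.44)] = (2.688*b^2 + 1.4848*b - 4.3004)/(1.6384*b^4 + 3.6352*b^3 + 8.2628*b^2 + 6.9296*b + 5.9536)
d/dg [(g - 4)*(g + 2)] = 2*g - 2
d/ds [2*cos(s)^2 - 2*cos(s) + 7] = 2*sin(s) - 2*sin(2*s)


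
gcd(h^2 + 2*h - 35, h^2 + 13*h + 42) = h + 7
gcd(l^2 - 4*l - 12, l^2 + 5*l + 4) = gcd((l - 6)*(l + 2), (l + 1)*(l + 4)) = 1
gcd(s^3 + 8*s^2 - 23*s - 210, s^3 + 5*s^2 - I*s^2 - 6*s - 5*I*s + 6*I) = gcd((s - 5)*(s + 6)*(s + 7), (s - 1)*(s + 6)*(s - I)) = s + 6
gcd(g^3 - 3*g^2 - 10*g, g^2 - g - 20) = g - 5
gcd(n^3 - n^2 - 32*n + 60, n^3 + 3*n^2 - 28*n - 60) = n^2 + n - 30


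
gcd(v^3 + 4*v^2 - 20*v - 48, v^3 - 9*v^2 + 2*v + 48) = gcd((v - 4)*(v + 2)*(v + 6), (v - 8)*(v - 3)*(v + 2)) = v + 2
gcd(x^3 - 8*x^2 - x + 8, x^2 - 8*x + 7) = x - 1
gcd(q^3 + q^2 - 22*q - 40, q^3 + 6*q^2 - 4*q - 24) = q + 2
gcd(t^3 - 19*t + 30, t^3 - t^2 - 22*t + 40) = t^2 + 3*t - 10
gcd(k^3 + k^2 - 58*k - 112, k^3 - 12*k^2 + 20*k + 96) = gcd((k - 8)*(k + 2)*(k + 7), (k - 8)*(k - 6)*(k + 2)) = k^2 - 6*k - 16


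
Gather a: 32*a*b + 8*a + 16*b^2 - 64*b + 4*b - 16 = a*(32*b + 8) + 16*b^2 - 60*b - 16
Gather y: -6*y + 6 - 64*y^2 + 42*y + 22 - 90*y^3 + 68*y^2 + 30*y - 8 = -90*y^3 + 4*y^2 + 66*y + 20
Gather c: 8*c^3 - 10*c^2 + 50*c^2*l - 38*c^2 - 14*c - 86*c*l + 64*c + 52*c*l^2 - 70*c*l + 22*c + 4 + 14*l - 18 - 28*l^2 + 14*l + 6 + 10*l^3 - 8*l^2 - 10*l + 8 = 8*c^3 + c^2*(50*l - 48) + c*(52*l^2 - 156*l + 72) + 10*l^3 - 36*l^2 + 18*l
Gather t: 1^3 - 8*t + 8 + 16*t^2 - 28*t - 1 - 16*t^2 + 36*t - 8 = 0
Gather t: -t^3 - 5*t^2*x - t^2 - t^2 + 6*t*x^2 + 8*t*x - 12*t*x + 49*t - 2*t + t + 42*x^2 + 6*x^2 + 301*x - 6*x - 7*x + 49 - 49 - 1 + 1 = -t^3 + t^2*(-5*x - 2) + t*(6*x^2 - 4*x + 48) + 48*x^2 + 288*x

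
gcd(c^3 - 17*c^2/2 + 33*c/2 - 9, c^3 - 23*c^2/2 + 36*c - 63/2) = c - 3/2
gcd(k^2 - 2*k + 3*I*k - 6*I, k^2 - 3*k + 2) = k - 2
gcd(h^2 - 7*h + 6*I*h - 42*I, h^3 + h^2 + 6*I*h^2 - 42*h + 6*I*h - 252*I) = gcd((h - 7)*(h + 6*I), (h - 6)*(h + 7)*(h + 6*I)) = h + 6*I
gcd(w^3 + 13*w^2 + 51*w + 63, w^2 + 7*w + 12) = w + 3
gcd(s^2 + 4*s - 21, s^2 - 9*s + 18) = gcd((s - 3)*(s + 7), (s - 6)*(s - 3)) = s - 3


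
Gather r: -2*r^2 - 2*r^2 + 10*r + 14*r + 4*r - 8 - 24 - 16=-4*r^2 + 28*r - 48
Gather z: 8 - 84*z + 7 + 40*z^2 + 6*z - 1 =40*z^2 - 78*z + 14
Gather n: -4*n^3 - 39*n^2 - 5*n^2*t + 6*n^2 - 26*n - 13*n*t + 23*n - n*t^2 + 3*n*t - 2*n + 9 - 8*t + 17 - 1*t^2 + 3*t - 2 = -4*n^3 + n^2*(-5*t - 33) + n*(-t^2 - 10*t - 5) - t^2 - 5*t + 24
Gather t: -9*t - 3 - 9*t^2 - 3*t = -9*t^2 - 12*t - 3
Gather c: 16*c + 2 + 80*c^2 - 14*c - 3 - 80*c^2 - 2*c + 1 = 0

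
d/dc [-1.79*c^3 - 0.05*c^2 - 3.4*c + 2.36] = -5.37*c^2 - 0.1*c - 3.4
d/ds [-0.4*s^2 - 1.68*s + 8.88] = -0.8*s - 1.68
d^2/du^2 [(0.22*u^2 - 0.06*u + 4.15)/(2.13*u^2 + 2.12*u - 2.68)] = (-1.77635683940025e-15*u^4 - 2.531292*u^3 + 120.503898*u^2 + 110.383416*u + 87.161704)/(9.663597*u^6 + 28.854684*u^5 - 7.75745999999999*u^4 - 63.08272*u^3 + 9.76056*u^2 + 45.680064*u - 19.248832)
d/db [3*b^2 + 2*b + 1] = 6*b + 2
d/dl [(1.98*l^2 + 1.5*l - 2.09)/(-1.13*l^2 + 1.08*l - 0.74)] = (3.8334*l^2 - 7.6538*l + 1.1472)/(1.2769*l^4 - 2.4408*l^3 + 2.8388*l^2 - 1.5984*l + 0.5476)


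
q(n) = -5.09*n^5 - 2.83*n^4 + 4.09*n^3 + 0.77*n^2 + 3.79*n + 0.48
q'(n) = -25.45*n^4 - 11.32*n^3 + 12.27*n^2 + 1.54*n + 3.79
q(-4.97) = 13206.63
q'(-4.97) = -13839.02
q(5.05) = -17992.20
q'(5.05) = -17685.50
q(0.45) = 2.50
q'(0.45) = 4.89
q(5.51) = -27730.49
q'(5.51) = -24967.04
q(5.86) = -37637.71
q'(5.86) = -31854.61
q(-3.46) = 1945.63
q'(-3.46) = -3033.23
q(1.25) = -8.03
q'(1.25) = -59.36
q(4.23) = -7459.37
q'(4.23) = -8774.89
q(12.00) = -1318013.40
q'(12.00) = -545503.01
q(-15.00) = 3708263.13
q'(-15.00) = -1247459.81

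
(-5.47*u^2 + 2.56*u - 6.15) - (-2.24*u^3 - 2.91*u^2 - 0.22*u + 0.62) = 2.24*u^3 - 2.56*u^2 + 2.78*u - 6.77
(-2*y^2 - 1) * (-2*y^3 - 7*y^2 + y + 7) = 4*y^5 + 14*y^4 - 7*y^2 - y - 7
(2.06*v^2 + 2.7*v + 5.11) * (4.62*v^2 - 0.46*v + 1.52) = 9.5172*v^4 + 11.5264*v^3 + 25.4974*v^2 + 1.7534*v + 7.7672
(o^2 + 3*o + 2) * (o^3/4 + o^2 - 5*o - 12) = o^5/4 + 7*o^4/4 - 3*o^3/2 - 25*o^2 - 46*o - 24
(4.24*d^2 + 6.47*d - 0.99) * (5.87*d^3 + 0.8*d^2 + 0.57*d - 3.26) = 24.8888*d^5 + 41.3709*d^4 + 1.7815*d^3 - 10.9265*d^2 - 21.6565*d + 3.2274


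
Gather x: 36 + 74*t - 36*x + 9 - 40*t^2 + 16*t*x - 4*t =-40*t^2 + 70*t + x*(16*t - 36) + 45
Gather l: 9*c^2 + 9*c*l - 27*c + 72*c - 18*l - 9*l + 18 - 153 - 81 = 9*c^2 + 45*c + l*(9*c - 27) - 216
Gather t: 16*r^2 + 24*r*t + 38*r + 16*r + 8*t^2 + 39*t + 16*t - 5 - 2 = 16*r^2 + 54*r + 8*t^2 + t*(24*r + 55) - 7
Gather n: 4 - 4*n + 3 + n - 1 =6 - 3*n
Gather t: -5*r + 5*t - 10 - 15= -5*r + 5*t - 25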